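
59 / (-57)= -59 / 57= -1.04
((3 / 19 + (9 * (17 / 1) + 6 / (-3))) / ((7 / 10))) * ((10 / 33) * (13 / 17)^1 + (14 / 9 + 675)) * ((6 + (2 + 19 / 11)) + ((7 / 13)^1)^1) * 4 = 27441557000960 / 4572711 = 6001157.08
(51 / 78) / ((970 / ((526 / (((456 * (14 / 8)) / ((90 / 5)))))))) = 13413 / 1677130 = 0.01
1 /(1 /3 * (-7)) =-3 /7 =-0.43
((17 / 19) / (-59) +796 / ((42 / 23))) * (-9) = -30783831 / 7847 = -3923.01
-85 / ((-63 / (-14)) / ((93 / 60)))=-527 / 18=-29.28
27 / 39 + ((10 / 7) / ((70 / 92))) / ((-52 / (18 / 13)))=5319 / 8281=0.64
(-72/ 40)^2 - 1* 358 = -354.76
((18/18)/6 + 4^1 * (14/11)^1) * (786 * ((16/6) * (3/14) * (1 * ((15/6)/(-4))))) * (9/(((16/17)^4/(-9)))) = 1537628709285/10092544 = 152352.94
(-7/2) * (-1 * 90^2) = 28350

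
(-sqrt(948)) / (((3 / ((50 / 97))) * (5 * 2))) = -10 * sqrt(237) / 291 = -0.53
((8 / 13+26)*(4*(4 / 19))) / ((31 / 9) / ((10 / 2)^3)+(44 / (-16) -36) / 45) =-26.89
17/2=8.50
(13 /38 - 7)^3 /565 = -16194277 /31002680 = -0.52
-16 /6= -8 /3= -2.67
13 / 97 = 0.13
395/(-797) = -395/797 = -0.50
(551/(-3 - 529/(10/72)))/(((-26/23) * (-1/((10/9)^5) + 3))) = 3168250000/59699706417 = 0.05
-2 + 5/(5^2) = -9/5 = -1.80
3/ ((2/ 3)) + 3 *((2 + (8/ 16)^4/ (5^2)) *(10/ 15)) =1701/ 200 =8.50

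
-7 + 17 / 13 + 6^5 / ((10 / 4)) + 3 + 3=202196 / 65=3110.71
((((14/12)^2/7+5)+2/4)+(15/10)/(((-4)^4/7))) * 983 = 25979707/4608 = 5637.96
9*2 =18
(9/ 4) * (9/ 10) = 81/ 40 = 2.02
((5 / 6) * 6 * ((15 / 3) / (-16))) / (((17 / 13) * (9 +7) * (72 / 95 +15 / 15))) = -0.04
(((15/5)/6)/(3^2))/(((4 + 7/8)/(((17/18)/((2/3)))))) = 17/1053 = 0.02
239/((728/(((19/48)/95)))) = 239/174720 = 0.00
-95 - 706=-801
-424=-424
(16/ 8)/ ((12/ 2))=0.33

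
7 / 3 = 2.33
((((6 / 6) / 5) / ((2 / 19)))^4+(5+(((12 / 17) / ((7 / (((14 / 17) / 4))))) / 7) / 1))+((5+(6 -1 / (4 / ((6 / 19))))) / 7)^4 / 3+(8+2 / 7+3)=31.30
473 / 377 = 1.25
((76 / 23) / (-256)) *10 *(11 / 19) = -55 / 736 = -0.07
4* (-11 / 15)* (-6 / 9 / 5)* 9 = 88 / 25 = 3.52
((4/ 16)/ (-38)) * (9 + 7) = -2/ 19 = -0.11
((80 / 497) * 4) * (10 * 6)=19200 / 497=38.63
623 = 623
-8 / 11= -0.73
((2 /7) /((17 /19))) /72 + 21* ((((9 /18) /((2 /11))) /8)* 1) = 247553 /34272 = 7.22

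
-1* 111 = -111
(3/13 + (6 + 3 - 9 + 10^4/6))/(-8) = -65009/312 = -208.36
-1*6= -6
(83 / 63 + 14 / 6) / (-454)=-115 / 14301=-0.01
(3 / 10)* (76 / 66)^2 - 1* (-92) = 167702 / 1815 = 92.40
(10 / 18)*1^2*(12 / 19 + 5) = 535 / 171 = 3.13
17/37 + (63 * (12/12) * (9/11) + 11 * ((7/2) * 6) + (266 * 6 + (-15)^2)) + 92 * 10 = 1230770/407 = 3024.00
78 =78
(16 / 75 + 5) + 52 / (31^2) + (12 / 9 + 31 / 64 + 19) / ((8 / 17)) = 1826856037 / 36902400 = 49.51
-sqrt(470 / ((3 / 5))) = -5* sqrt(282) / 3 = -27.99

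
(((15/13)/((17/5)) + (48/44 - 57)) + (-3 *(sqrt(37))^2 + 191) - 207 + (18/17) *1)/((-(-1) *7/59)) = -26033927/17017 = -1529.88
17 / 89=0.19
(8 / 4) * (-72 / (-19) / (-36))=-4 / 19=-0.21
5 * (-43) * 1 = -215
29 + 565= 594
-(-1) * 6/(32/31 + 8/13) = 3.64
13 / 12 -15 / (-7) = 3.23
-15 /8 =-1.88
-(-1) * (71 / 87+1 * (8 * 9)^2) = 451079 / 87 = 5184.82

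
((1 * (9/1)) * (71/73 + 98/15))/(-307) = -24657/112055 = -0.22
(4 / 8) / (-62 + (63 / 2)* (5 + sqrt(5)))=191 / 16636 - 63* sqrt(5) / 16636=0.00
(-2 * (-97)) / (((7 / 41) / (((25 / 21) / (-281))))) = -4.81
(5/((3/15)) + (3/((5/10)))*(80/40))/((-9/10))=-370/9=-41.11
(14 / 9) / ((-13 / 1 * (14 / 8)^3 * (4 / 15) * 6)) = -80 / 5733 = -0.01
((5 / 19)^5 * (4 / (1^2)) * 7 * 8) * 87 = 60900000 / 2476099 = 24.60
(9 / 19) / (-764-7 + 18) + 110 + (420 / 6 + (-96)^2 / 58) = 46869645 / 138301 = 338.90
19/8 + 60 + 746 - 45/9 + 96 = 7195/8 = 899.38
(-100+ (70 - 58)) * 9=-792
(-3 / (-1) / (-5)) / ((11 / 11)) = -0.60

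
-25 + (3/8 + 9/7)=-1307/56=-23.34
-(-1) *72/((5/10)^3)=576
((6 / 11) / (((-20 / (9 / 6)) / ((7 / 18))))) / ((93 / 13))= -0.00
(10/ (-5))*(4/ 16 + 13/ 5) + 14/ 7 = -37/ 10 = -3.70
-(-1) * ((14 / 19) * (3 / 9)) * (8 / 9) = 112 / 513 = 0.22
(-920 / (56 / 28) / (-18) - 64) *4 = -153.78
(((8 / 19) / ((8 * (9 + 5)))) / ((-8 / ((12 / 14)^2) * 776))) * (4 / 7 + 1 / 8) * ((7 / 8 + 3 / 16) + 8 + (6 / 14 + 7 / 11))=-0.00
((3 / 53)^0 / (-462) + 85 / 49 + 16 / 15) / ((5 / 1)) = 45263 / 80850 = 0.56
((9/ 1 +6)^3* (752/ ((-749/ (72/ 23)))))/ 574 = -91368000/ 4944149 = -18.48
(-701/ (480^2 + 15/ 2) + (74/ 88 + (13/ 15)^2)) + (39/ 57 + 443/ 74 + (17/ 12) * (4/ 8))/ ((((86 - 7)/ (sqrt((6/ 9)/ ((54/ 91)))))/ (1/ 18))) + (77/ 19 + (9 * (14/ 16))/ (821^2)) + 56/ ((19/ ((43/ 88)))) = 124499 * sqrt(91)/ 215927856 + 55167699309755413/ 7790053741648200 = 7.09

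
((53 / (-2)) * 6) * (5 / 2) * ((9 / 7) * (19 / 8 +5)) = -422145 / 112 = -3769.15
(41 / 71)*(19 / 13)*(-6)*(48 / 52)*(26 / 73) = -112176 / 67379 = -1.66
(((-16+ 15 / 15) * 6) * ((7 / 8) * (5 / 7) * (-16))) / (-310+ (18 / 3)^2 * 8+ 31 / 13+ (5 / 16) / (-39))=-112320 / 2449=-45.86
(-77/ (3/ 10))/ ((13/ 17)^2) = -222530/ 507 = -438.92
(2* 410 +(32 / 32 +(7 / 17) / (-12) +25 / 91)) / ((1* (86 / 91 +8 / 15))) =76227535 / 137224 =555.50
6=6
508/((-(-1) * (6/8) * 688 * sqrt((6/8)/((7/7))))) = 254 * sqrt(3)/387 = 1.14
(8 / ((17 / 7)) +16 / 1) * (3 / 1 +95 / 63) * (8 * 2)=1490432 / 1071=1391.63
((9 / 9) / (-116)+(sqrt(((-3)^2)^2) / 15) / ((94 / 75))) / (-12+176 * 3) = 2563 / 2813232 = 0.00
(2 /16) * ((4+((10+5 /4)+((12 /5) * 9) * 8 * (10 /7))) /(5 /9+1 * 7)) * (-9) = -594459 /15232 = -39.03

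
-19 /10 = -1.90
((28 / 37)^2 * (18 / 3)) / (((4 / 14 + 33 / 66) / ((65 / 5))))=856128 / 15059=56.85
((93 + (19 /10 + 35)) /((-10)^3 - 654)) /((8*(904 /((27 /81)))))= -433 /119617280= -0.00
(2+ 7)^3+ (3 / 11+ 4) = 8066 / 11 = 733.27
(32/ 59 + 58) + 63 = 7171/ 59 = 121.54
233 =233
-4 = -4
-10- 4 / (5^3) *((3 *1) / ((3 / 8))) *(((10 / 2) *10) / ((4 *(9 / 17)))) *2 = -994 / 45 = -22.09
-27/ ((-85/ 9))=243/ 85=2.86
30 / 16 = 15 / 8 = 1.88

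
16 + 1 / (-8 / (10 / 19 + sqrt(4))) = 298 / 19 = 15.68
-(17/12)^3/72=-4913/124416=-0.04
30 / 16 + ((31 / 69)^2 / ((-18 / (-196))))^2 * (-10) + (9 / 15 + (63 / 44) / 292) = -5405266840671091 / 117947004096240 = -45.83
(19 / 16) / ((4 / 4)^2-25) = -19 / 384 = -0.05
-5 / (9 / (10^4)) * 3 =-50000 / 3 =-16666.67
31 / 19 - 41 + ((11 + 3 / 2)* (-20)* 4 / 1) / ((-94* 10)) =-34206 / 893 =-38.30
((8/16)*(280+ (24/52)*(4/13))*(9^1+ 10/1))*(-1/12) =-112442/507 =-221.78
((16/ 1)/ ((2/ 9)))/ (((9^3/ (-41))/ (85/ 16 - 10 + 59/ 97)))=259571/ 15714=16.52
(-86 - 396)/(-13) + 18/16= 3973/104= 38.20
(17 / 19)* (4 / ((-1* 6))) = -34 / 57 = -0.60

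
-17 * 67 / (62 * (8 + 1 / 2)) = -67 / 31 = -2.16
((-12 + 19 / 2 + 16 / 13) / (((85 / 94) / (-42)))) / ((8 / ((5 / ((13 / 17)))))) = 32571 / 676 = 48.18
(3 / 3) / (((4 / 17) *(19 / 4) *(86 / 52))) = 442 / 817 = 0.54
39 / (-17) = -39 / 17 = -2.29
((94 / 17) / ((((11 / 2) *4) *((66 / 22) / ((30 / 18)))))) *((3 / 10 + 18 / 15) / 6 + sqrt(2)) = 235 / 6732 + 235 *sqrt(2) / 1683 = 0.23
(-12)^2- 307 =-163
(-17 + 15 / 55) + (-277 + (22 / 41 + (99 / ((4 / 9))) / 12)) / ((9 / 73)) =-136940285 / 64944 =-2108.59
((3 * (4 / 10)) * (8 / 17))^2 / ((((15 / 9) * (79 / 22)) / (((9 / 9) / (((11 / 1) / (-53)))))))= -732672 / 2853875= -0.26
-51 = -51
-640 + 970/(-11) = -8010/11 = -728.18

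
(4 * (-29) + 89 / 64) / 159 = -2445 / 3392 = -0.72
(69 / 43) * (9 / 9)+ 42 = 1875 / 43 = 43.60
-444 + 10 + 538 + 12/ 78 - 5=1289/ 13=99.15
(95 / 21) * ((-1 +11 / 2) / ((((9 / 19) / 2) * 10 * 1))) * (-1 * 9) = -1083 / 14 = -77.36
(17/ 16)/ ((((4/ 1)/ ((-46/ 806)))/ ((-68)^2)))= -112999/ 1612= -70.10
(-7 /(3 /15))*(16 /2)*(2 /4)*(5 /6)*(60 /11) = -7000 /11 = -636.36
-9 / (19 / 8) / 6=-12 / 19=-0.63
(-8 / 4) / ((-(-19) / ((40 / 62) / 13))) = -40 / 7657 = -0.01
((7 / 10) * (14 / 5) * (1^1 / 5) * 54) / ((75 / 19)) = 16758 / 3125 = 5.36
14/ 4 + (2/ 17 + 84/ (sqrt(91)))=123/ 34 + 12 * sqrt(91)/ 13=12.42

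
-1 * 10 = -10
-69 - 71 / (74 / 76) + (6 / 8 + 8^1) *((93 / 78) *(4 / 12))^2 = -126543841 / 900432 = -140.54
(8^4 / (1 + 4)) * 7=28672 / 5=5734.40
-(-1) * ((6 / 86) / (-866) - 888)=-33067347 / 37238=-888.00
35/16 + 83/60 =857/240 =3.57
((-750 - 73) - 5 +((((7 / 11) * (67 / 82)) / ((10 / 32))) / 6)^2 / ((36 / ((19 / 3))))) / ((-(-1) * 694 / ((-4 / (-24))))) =-255777663266 / 1286323179075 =-0.20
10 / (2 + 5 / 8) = 80 / 21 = 3.81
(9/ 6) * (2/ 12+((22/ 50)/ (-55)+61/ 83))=55627/ 41500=1.34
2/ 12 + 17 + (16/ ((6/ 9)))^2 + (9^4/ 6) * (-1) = -1501/ 3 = -500.33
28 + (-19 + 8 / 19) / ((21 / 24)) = 900 / 133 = 6.77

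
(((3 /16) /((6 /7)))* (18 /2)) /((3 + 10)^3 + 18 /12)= 63 /70352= 0.00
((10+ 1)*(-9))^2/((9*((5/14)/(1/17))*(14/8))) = 8712/85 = 102.49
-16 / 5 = -3.20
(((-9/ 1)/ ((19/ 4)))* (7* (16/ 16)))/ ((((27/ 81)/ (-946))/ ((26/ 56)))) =17476.11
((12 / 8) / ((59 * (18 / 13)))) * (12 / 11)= 0.02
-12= -12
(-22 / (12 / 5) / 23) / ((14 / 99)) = -1815 / 644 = -2.82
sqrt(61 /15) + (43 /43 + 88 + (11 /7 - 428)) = -2362 /7 + sqrt(915) /15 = -335.41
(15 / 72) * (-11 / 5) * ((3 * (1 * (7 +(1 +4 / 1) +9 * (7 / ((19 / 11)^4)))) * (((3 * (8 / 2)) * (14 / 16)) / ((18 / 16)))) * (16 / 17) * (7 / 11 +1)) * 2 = -1670749920 / 2215457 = -754.13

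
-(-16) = 16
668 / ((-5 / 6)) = -801.60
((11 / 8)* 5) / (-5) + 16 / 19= -0.53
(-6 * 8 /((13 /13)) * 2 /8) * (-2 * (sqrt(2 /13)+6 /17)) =144 /17+24 * sqrt(26) /13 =17.88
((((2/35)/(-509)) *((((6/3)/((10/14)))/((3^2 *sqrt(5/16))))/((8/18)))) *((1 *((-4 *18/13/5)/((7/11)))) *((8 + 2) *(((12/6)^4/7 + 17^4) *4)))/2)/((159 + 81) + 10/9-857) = -66679645824 *sqrt(5)/224652939875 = -0.66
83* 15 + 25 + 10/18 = 11435/9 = 1270.56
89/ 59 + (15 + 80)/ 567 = 56068/ 33453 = 1.68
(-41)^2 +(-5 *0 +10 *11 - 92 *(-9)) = 2619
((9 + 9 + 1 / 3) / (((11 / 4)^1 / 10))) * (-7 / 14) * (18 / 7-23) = 14300 / 21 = 680.95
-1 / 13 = -0.08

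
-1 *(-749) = 749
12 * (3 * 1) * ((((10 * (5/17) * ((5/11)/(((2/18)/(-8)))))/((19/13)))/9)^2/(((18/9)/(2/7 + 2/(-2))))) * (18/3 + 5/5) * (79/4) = -95184.42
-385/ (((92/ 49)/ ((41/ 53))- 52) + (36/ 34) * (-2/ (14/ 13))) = 13148905/ 1760222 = 7.47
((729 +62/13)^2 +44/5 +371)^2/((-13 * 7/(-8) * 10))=829132392610653184/324881375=2552108112.11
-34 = -34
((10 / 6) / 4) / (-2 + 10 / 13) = -65 / 192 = -0.34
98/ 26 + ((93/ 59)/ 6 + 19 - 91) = -104263/ 1534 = -67.97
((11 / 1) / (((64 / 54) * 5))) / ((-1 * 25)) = -297 / 4000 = -0.07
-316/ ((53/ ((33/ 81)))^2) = -38236/ 2047761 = -0.02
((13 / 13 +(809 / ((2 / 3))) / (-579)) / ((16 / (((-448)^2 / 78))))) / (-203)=63168 / 72761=0.87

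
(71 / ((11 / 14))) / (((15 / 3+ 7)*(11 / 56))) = 13916 / 363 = 38.34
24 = 24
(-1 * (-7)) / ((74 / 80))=280 / 37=7.57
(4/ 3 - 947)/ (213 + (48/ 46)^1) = -65251/ 14769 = -4.42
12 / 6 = 2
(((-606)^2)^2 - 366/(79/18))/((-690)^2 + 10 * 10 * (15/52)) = 46167853720716/162994775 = 283247.45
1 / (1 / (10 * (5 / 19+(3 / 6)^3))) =295 / 76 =3.88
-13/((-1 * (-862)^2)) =13/743044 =0.00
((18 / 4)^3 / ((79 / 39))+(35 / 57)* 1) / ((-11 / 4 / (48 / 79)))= -13141496 / 1304369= -10.07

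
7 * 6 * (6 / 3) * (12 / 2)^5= 653184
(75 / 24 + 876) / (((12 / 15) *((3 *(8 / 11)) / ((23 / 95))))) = 1779349 / 14592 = 121.94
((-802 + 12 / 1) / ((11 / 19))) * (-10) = 13645.45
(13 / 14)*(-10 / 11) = -65 / 77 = -0.84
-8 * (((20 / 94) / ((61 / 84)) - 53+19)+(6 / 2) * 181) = -11681144 / 2867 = -4074.34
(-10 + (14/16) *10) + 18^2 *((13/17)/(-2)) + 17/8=-123.01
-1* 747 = -747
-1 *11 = -11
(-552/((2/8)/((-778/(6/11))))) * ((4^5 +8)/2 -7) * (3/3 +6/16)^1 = 2204147132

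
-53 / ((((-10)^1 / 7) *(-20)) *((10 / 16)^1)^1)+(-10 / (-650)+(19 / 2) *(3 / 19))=-4721 / 3250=-1.45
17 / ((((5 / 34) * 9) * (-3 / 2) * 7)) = -1.22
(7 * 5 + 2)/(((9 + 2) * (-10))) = -37/110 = -0.34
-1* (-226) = 226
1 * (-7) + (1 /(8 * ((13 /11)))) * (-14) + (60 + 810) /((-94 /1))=-43347 /2444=-17.74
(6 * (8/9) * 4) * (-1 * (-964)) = 61696/3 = 20565.33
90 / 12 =15 / 2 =7.50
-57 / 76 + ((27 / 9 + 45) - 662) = -2459 / 4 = -614.75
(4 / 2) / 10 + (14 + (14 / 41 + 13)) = 5646 / 205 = 27.54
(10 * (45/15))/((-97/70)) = -2100/97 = -21.65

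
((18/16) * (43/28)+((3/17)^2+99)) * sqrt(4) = 6522723/32368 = 201.52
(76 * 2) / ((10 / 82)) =6232 / 5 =1246.40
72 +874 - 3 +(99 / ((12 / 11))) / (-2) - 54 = 6749 / 8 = 843.62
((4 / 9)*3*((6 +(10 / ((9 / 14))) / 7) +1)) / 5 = 332 / 135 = 2.46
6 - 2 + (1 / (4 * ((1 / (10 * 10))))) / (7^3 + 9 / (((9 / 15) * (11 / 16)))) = 16327 / 4013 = 4.07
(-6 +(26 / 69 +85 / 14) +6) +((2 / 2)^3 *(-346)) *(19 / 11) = -6281965 / 10626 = -591.19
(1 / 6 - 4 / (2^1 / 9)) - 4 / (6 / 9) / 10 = -553 / 30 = -18.43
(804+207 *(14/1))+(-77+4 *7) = 3653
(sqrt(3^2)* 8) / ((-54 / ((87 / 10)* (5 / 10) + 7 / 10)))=-101 / 45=-2.24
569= 569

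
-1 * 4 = -4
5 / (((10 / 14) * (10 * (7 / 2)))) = 1 / 5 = 0.20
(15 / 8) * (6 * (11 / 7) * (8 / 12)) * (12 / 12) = 165 / 14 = 11.79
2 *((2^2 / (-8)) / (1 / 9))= -9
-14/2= -7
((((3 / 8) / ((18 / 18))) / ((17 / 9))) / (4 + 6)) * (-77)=-2079 / 1360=-1.53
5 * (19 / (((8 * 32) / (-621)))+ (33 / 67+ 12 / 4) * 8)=-1556505 / 17152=-90.75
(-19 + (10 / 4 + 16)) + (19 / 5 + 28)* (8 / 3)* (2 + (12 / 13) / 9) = 69341 / 390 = 177.80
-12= -12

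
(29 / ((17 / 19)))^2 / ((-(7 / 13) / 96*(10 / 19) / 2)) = -7198986912 / 10115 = -711713.98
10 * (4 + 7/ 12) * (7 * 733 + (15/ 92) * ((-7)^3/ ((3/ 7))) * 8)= 25850825/ 138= 187324.82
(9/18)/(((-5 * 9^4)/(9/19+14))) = -55/249318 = -0.00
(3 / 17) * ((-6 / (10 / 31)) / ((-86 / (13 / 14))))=3627 / 102340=0.04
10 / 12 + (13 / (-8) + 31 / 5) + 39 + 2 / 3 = 1803 / 40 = 45.08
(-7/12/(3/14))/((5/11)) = -5.99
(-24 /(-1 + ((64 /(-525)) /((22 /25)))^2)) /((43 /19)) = 10.81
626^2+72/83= 32525780/83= 391876.87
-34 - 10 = -44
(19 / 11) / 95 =1 / 55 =0.02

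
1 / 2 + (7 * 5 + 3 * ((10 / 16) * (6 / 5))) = 37.75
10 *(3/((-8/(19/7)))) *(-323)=92055/28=3287.68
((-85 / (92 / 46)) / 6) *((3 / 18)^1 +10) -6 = -5617 / 72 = -78.01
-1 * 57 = -57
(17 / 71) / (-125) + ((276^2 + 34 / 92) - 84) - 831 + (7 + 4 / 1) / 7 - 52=214934061151 / 2857750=75210.94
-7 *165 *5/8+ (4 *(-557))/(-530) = -1521463/2120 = -717.67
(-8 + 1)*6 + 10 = -32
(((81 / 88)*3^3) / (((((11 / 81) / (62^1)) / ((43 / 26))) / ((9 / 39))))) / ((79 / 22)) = 708410853 / 587444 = 1205.92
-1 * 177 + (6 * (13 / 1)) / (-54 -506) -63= -67239 / 280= -240.14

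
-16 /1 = -16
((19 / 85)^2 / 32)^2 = 130321 / 53453440000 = 0.00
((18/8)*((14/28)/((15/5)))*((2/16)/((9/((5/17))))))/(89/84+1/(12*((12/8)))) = 105/76432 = 0.00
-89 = -89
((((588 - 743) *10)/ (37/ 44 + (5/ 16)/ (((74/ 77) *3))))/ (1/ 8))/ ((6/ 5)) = -403744000/ 37091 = -10885.23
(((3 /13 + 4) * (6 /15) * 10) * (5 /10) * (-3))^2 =108900 /169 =644.38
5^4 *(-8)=-5000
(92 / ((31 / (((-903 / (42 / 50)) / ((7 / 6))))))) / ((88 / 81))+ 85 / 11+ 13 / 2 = -11948429 / 4774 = -2502.81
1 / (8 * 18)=1 / 144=0.01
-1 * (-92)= 92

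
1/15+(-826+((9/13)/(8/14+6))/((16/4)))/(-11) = 29662247/394680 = 75.16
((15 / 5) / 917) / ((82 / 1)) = 3 / 75194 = 0.00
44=44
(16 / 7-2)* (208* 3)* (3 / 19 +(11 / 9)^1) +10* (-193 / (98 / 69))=-3108113 / 2793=-1112.82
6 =6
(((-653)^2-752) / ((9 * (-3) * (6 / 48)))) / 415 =-3405256 / 11205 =-303.91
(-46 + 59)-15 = -2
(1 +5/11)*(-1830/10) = -2928/11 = -266.18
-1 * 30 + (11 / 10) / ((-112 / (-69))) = -32841 / 1120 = -29.32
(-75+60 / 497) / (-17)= 37215 / 8449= 4.40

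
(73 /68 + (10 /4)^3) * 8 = 2271 /17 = 133.59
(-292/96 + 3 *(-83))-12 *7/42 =-6097/24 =-254.04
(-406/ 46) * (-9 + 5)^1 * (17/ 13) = 13804/ 299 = 46.17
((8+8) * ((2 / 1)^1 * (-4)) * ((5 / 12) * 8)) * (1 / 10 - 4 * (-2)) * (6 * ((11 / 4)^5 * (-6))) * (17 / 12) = 221767227 / 8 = 27720903.38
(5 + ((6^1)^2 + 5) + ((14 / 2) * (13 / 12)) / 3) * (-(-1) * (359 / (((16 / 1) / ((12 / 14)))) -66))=-508377 / 224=-2269.54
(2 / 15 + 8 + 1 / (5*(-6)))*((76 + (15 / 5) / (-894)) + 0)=1834407 / 2980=615.57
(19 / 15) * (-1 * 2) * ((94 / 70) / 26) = -893 / 6825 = -0.13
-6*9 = -54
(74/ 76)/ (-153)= -37/ 5814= -0.01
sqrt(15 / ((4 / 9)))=3 * sqrt(15) / 2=5.81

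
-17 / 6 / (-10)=17 / 60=0.28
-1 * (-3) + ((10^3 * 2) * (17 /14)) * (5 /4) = 21271 /7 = 3038.71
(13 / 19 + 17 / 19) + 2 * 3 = 144 / 19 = 7.58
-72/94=-36/47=-0.77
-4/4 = -1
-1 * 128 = -128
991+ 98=1089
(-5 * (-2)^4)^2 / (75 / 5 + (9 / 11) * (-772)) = -70400 / 6783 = -10.38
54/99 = 6/11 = 0.55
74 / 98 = 37 / 49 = 0.76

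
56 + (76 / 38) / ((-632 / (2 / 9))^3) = 644090372351 / 11501613792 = 56.00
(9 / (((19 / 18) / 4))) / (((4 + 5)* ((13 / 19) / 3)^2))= 12312 / 169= 72.85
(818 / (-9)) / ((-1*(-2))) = -409 / 9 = -45.44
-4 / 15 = -0.27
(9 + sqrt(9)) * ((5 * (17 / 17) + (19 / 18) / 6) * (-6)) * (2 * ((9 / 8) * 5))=-8385 / 2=-4192.50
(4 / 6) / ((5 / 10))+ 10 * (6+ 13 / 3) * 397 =123074 / 3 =41024.67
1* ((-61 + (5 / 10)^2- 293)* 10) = -7075 / 2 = -3537.50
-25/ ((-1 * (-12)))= -25/ 12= -2.08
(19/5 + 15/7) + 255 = 9133/35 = 260.94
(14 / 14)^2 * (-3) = -3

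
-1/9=-0.11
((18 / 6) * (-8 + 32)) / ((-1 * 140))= -18 / 35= -0.51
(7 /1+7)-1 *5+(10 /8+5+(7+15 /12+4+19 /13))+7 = 935 /26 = 35.96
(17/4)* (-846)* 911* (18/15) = -19653003/5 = -3930600.60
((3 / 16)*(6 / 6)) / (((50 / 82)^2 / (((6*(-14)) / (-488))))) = 105903 / 1220000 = 0.09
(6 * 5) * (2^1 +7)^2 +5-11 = 2424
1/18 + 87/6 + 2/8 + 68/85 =2809/180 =15.61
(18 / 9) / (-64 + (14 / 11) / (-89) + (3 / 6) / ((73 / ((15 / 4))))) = -1143472 / 36584595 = -0.03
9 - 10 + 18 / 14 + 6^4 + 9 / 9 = 9081 / 7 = 1297.29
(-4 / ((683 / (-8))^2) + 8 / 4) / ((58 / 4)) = 1865444 / 13528181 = 0.14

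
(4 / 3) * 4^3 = 256 / 3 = 85.33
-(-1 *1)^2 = -1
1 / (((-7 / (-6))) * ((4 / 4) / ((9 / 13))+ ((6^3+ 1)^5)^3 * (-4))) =-54 / 28073499212608981711155771725376703745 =-0.00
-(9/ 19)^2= -81/ 361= -0.22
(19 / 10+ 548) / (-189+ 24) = -1833 / 550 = -3.33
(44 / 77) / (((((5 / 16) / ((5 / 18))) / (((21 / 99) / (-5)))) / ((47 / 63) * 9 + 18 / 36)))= -0.16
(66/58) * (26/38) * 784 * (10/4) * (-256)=-215255040/551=-390662.50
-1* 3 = -3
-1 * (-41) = 41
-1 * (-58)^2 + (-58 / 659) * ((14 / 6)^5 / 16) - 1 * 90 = -4425392987 / 1281096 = -3454.38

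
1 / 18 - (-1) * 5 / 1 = 91 / 18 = 5.06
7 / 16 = 0.44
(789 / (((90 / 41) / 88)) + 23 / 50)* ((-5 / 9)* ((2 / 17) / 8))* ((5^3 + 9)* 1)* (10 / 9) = -317887463 / 8262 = -38475.85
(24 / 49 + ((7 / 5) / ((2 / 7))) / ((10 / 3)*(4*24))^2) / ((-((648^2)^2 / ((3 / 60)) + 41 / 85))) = -417832817 / 3007980227726296883200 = -0.00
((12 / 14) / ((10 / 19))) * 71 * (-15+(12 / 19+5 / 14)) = -793851 / 490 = -1620.10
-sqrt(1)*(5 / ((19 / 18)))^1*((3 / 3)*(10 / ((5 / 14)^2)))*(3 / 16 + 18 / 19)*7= -1065015 / 361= -2950.18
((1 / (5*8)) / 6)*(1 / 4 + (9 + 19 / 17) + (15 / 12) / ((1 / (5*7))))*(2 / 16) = 23 / 816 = 0.03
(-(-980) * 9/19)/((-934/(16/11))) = -70560/97603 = -0.72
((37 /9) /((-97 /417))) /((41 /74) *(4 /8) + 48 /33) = -8372804 /820329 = -10.21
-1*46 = -46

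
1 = 1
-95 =-95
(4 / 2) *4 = 8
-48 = -48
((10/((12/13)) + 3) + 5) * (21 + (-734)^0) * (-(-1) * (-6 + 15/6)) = -8701/6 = -1450.17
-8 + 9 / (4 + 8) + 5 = -9 / 4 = -2.25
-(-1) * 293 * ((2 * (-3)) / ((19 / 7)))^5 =-38292530976 / 2476099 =-15464.86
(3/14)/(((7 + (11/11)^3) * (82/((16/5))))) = 0.00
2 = 2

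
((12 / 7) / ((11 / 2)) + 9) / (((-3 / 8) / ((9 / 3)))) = -5736 / 77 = -74.49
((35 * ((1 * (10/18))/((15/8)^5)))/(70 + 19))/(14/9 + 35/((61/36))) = 999424/2354639625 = 0.00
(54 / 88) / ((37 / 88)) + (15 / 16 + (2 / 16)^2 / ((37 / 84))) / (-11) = 558 / 407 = 1.37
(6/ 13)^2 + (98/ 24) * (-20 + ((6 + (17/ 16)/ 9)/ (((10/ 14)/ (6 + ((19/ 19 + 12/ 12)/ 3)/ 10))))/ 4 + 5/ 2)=-1594501243/ 87609600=-18.20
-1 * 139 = -139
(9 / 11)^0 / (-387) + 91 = 35216 / 387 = 91.00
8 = 8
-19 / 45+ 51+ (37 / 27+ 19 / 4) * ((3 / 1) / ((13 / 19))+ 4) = 715301 / 7020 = 101.89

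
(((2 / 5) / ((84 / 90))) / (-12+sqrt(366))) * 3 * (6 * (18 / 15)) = 648 / 1295+54 * sqrt(366) / 1295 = 1.30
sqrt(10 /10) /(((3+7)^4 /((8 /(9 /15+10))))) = 1 /13250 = 0.00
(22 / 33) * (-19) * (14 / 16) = -133 / 12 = -11.08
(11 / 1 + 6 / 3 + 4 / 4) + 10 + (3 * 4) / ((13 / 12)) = 456 / 13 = 35.08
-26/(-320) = 13/160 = 0.08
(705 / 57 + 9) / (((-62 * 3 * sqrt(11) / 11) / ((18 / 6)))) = -203 * sqrt(11) / 589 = -1.14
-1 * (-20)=20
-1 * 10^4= -10000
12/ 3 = 4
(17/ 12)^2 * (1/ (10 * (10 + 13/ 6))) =289/ 17520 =0.02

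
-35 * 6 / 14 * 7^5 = -252105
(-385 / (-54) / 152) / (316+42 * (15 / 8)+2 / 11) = 4235 / 35657604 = 0.00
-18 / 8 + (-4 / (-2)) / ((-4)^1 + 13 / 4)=-59 / 12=-4.92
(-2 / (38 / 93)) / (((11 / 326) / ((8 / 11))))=-105.50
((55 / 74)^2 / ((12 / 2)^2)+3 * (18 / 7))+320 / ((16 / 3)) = 93463639 / 1379952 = 67.73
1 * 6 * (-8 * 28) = -1344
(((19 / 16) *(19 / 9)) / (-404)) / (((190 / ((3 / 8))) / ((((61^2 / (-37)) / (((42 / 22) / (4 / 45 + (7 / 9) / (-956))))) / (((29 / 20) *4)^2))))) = 327407069 / 193828436250624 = 0.00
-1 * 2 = -2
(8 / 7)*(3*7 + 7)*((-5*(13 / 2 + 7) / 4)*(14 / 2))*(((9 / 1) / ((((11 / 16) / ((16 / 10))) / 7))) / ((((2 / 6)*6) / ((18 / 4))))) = -13716864 / 11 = -1246987.64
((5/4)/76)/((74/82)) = 205/11248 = 0.02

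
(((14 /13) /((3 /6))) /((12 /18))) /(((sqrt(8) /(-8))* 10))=-42* sqrt(2) /65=-0.91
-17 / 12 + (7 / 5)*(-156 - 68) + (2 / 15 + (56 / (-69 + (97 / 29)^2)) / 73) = -3352949747 / 10647780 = -314.90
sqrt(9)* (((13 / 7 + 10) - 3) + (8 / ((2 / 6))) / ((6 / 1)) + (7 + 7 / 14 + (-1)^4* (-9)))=477 / 14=34.07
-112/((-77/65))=1040/11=94.55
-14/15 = -0.93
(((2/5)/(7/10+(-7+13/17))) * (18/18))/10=-34/4705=-0.01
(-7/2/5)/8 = -7/80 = -0.09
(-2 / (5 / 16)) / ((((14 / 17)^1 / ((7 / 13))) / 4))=-1088 / 65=-16.74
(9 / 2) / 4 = 9 / 8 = 1.12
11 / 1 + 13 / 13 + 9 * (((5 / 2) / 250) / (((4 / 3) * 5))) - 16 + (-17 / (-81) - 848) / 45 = -33280717 / 1458000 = -22.83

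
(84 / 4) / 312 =7 / 104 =0.07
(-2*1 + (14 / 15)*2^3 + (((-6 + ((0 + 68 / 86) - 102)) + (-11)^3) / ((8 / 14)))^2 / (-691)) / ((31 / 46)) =-64615575513361 / 4752891480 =-13595.00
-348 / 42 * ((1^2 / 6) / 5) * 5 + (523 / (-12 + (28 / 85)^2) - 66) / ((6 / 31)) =-685148185 / 1202824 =-569.62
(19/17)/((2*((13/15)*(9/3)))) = 95/442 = 0.21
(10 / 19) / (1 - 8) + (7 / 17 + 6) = 14327 / 2261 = 6.34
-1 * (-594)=594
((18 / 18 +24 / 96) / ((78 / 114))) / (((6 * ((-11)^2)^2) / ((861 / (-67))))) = -0.00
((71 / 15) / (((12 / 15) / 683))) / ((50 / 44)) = 533423 / 150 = 3556.15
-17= -17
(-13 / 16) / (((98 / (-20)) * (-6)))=-65 / 2352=-0.03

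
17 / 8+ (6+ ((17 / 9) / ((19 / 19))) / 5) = 3061 / 360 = 8.50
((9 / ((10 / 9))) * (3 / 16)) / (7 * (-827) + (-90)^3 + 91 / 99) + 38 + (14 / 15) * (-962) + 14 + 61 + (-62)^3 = -8349134954499691 / 34917129600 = -239112.87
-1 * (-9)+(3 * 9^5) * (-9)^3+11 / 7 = -903981067 / 7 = -129140152.43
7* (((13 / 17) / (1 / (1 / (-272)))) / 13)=-7 / 4624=-0.00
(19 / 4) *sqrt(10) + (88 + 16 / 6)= 19 *sqrt(10) / 4 + 272 / 3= 105.69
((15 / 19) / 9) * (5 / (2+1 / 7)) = 35 / 171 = 0.20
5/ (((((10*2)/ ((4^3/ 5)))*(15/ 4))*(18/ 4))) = 128/ 675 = 0.19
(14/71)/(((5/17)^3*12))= 34391/53250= 0.65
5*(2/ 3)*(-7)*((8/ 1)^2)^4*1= -1174405120/ 3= -391468373.33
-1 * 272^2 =-73984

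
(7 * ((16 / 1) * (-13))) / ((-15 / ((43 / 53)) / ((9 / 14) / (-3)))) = -4472 / 265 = -16.88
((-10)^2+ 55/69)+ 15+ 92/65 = 525698/4485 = 117.21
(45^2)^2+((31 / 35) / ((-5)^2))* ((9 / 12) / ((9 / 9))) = 14352187593 / 3500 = 4100625.03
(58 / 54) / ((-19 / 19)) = -29 / 27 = -1.07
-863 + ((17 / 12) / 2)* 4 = -5161 / 6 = -860.17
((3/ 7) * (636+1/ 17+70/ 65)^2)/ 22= 7907.96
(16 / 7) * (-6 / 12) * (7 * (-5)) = 40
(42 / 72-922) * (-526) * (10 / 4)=14539955 / 12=1211662.92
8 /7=1.14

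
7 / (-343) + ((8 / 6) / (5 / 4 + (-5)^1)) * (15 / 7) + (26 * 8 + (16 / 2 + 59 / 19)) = 609776 / 2793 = 218.32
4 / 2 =2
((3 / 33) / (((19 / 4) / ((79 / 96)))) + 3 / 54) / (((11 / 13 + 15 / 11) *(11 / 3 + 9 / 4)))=13949 / 2557704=0.01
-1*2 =-2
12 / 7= 1.71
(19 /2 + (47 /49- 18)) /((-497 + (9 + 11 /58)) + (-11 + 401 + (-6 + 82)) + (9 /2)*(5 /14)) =42862 /114835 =0.37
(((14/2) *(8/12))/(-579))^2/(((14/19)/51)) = 4522/1005723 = 0.00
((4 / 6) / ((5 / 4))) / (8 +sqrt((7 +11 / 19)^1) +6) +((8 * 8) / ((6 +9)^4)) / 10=1801228 / 45309375 - 8 * sqrt(19) / 4475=0.03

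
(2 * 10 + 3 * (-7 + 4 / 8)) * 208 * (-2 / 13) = -16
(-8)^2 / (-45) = -64 / 45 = -1.42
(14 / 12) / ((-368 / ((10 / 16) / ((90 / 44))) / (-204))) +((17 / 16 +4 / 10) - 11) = -309337 / 33120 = -9.34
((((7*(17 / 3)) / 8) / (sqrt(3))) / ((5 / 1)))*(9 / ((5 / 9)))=1071*sqrt(3) / 200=9.28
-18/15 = -1.20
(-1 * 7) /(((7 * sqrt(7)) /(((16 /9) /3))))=-16 * sqrt(7) /189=-0.22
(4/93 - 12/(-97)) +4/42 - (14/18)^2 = -584767/1704969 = -0.34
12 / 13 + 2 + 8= 142 / 13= 10.92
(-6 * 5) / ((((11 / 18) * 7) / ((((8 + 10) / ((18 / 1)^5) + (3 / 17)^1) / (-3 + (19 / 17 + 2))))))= -1574725 / 149688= -10.52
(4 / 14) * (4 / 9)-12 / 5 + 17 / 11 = -2521 / 3465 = -0.73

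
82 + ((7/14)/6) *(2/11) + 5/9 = 16349/198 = 82.57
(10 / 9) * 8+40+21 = 629 / 9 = 69.89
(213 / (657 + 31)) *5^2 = 5325 / 688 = 7.74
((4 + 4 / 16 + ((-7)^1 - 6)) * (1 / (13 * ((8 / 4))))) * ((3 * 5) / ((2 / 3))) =-1575 / 208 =-7.57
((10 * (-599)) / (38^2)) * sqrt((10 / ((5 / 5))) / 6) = -2995 * sqrt(15) / 2166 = -5.36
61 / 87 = 0.70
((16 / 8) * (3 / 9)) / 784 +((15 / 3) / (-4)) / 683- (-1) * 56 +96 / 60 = 231319969 / 4016040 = 57.60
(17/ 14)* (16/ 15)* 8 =1088/ 105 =10.36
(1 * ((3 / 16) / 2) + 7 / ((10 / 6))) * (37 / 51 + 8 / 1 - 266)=-3004709 / 2720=-1104.67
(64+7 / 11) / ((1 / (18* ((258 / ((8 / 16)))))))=6603768 / 11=600342.55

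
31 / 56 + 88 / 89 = 7687 / 4984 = 1.54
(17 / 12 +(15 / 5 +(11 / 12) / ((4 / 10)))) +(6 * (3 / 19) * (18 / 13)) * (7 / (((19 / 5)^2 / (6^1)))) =10.52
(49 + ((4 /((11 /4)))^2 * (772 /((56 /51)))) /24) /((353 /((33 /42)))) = 93999 /380534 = 0.25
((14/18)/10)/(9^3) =7/65610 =0.00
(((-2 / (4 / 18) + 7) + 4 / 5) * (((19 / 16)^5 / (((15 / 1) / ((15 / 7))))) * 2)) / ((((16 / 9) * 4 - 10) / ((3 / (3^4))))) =0.01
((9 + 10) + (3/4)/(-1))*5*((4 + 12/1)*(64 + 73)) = 200020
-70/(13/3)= -210/13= -16.15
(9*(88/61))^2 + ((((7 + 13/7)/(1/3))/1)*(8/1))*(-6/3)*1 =-6682848/26047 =-256.57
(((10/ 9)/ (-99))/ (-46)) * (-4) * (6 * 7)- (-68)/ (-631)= -641188/ 4310361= -0.15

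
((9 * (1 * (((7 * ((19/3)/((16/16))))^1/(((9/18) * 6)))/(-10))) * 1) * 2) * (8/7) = -30.40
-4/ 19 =-0.21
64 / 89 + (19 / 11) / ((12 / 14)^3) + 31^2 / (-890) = 2518717 / 1057320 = 2.38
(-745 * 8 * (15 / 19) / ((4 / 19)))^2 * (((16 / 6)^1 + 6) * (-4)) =-17316780000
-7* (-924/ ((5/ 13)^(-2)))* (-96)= -91853.25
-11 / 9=-1.22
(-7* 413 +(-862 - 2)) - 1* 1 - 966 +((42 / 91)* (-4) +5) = -61345 / 13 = -4718.85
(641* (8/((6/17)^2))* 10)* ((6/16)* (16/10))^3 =2222988/25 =88919.52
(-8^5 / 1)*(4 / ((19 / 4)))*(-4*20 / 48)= 2621440 / 57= 45990.18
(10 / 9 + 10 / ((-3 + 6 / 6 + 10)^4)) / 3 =0.37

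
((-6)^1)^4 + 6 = 1302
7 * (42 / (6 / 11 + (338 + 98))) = 33 / 49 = 0.67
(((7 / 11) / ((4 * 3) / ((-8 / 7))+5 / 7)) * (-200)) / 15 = 0.87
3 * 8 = 24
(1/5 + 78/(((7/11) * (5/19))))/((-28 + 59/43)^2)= 30155341/45885875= 0.66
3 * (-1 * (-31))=93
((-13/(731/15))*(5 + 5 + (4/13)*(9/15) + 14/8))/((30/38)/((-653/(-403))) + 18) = -38498921/223560268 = -0.17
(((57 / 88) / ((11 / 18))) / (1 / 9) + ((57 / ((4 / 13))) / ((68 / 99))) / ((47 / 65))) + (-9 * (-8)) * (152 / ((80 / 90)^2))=22017337731 / 1546864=14233.53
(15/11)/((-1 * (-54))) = 5/198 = 0.03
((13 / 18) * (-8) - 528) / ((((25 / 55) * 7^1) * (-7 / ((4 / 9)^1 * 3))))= 211376 / 6615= 31.95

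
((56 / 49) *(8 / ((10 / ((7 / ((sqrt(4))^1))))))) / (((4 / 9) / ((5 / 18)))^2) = 5 / 4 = 1.25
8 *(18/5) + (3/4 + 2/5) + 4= 679/20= 33.95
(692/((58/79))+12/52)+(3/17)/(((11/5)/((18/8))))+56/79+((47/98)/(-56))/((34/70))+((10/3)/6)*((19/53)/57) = 5896308950236339/6248355697584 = 943.66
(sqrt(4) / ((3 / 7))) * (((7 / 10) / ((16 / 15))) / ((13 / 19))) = 931 / 208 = 4.48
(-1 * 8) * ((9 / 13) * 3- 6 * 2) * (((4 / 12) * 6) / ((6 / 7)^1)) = 2408 / 13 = 185.23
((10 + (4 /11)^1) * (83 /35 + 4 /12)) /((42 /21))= 5396 /385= 14.02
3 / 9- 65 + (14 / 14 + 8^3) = 448.33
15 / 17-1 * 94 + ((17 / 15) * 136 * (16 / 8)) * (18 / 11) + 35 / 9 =3493972 / 8415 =415.21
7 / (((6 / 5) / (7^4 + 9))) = 42175 / 3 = 14058.33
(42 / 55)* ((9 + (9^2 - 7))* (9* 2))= 62748 / 55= 1140.87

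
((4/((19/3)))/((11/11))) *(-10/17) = -120/323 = -0.37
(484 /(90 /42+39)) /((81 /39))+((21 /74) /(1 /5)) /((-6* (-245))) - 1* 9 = -1679129 /503496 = -3.33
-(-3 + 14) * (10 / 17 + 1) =-297 / 17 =-17.47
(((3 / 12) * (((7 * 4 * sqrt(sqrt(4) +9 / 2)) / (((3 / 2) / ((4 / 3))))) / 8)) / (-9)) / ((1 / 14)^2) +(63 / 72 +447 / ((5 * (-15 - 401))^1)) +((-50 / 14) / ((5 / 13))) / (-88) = 122621 / 160160 - 686 * sqrt(26) / 81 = -42.42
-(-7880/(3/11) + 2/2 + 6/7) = 606721/21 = 28891.48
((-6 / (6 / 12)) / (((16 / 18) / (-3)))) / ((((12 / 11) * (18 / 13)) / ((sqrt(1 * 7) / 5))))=429 * sqrt(7) / 80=14.19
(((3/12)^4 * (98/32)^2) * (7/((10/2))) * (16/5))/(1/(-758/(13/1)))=-9.57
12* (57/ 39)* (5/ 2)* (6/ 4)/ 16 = 855/ 208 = 4.11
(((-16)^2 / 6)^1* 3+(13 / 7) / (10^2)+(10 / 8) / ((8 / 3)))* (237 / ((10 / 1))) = 3045.15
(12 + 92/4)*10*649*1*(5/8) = 567875/4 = 141968.75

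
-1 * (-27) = 27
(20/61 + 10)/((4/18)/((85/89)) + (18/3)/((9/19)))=240975/300974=0.80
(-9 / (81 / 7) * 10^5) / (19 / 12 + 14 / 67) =-187600000 / 4323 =-43395.79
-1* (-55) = 55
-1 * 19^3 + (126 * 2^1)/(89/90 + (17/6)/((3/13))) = -1361161/199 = -6840.01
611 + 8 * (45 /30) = 623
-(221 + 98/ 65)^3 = -3025346750847/ 274625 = -11016283.12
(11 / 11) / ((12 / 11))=11 / 12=0.92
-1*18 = -18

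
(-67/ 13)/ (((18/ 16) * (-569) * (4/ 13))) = 134/ 5121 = 0.03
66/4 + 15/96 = 533/32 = 16.66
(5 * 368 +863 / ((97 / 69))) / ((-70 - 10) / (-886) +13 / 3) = 316337883 / 570263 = 554.72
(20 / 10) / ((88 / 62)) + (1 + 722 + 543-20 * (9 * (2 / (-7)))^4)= 20757643 / 52822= 392.97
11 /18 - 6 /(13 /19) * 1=-1909 /234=-8.16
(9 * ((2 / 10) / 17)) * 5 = 9 / 17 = 0.53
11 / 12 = 0.92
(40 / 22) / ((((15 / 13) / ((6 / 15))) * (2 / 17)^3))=63869 / 165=387.08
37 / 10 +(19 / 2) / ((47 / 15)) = 1582 / 235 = 6.73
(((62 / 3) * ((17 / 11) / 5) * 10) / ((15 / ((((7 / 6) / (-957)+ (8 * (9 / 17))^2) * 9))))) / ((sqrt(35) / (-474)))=-58314618196 * sqrt(35) / 6263565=-55079.48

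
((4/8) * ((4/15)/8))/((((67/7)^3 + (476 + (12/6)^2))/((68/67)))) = 5831/467730015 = 0.00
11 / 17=0.65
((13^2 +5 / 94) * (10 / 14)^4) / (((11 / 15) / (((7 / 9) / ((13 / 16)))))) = 132425000 / 2305303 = 57.44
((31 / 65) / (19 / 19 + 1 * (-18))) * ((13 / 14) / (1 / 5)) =-0.13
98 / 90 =49 / 45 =1.09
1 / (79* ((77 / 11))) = 1 / 553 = 0.00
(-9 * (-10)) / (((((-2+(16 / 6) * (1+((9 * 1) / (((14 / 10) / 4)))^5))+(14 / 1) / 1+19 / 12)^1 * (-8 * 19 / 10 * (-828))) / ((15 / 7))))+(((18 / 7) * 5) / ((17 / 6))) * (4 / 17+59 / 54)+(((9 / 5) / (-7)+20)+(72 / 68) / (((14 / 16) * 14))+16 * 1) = 1044104928809285028137 / 24945765755191892870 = 41.85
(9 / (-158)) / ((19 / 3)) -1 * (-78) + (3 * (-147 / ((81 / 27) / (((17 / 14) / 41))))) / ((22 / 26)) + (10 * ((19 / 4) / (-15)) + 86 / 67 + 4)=20399918939 / 272134302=74.96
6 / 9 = 2 / 3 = 0.67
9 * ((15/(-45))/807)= -1/269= -0.00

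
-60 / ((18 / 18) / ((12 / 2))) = -360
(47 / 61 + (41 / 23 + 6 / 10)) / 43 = 22119 / 301645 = 0.07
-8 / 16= -1 / 2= -0.50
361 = 361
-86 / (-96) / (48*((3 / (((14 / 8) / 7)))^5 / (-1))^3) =-0.00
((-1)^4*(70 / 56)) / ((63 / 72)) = 10 / 7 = 1.43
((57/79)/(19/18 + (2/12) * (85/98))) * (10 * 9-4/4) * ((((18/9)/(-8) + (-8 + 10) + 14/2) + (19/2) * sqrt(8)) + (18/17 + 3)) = 1948595103/2843131 + 170026668 * sqrt(2)/167243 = 2123.12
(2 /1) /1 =2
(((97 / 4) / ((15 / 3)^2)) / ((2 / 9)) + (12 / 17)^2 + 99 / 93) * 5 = 10621407 / 358360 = 29.64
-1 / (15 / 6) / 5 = -2 / 25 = -0.08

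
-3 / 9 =-1 / 3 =-0.33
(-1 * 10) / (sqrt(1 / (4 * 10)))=-20 * sqrt(10)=-63.25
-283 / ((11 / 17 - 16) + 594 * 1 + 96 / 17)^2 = -81787 / 98664489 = -0.00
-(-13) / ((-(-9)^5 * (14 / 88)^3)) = 1107392 / 20253807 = 0.05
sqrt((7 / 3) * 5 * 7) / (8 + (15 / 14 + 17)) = 0.35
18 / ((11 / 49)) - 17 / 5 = 4223 / 55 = 76.78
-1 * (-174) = 174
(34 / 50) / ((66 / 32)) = 0.33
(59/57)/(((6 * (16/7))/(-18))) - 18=-5885/304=-19.36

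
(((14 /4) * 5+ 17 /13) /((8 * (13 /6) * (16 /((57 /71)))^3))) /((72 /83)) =2505476097 /15856293380096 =0.00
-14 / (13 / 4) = -56 / 13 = -4.31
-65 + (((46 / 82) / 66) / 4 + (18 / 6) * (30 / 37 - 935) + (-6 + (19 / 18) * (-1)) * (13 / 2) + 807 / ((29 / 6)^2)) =-2878.88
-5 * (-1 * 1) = 5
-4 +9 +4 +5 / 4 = 41 / 4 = 10.25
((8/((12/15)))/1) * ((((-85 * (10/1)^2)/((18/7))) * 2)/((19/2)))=-1190000/171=-6959.06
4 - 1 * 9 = -5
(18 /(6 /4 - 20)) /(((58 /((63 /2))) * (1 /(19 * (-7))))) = 75411 /1073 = 70.28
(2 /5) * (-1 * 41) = -82 /5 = -16.40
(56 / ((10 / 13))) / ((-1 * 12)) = -91 / 15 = -6.07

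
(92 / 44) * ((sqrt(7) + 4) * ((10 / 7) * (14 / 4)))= 115 * sqrt(7) / 11 + 460 / 11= 69.48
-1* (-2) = 2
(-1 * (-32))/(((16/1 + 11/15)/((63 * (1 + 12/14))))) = 56160/251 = 223.75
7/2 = 3.50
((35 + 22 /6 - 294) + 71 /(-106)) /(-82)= 81409 /26076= 3.12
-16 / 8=-2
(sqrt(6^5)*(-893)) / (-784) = 8037*sqrt(6) / 196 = 100.44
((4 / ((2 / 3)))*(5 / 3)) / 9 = 1.11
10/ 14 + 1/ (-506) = 0.71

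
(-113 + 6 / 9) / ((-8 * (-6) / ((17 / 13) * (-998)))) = 2858771 / 936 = 3054.24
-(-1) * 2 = 2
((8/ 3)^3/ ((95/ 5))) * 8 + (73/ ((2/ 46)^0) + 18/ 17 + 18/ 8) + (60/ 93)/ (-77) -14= 5852486503/ 83268108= 70.28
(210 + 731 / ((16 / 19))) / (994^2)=17249 / 15808576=0.00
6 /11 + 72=798 /11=72.55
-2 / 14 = -0.14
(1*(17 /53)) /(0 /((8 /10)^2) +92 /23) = 17 /212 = 0.08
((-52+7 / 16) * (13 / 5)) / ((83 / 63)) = -135135 / 1328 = -101.76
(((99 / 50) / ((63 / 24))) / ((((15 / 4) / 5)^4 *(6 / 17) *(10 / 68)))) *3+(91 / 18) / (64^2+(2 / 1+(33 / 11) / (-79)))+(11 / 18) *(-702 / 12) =80045925259 / 784444500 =102.04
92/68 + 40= 703/17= 41.35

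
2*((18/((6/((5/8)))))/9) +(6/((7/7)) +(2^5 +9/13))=6101/156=39.11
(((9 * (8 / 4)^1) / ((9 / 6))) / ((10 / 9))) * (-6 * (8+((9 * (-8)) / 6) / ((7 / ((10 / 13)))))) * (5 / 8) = -270.59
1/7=0.14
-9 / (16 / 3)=-27 / 16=-1.69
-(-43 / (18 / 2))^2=-22.83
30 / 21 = 10 / 7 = 1.43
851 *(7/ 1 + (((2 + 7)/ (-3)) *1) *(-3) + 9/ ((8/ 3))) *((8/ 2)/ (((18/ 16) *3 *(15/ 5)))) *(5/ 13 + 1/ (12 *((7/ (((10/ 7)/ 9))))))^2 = 23315135382625/ 23960253681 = 973.08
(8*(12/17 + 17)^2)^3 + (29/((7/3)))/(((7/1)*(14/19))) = 261211955427975170389/16558372334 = 15775219336.72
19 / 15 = 1.27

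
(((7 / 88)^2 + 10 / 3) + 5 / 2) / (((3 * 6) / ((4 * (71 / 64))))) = 9632357 / 6690816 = 1.44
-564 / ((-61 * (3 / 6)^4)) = 147.93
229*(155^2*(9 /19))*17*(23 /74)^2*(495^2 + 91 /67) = 1048677008079.58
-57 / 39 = -19 / 13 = -1.46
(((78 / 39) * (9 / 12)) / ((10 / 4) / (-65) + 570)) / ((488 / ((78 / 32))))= 1521 / 115706752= 0.00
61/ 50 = 1.22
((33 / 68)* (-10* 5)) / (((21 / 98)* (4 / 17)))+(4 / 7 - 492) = -27235 / 28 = -972.68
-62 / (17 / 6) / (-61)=372 / 1037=0.36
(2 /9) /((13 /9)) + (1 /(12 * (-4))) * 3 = 19 /208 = 0.09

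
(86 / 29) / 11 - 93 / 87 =-255 / 319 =-0.80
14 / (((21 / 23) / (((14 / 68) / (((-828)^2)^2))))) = 7 / 1042230281472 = 0.00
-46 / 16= -23 / 8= -2.88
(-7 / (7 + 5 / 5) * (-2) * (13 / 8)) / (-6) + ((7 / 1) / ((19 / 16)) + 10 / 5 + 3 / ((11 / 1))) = 308725 / 40128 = 7.69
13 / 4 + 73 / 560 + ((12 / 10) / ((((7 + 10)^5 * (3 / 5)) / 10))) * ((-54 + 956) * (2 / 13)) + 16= 200346409073 / 10336558960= 19.38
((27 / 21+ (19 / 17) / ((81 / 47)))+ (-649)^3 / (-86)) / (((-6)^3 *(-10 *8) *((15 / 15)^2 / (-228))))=-10012670662721 / 238738752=-41939.86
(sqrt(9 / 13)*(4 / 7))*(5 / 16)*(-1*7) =-15*sqrt(13) / 52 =-1.04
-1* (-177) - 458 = -281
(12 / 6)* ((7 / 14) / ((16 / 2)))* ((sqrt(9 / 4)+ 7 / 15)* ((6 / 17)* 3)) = 177 / 680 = 0.26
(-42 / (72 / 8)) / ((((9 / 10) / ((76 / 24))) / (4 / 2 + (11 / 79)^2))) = -33.16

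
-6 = -6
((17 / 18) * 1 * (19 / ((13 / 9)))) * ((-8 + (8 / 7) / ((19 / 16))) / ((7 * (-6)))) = 102 / 49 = 2.08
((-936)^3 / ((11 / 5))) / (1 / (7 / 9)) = -3188989440 / 11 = -289908130.91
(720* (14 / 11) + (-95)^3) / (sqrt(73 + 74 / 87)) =-1884209* sqrt(22359) / 2827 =-99661.97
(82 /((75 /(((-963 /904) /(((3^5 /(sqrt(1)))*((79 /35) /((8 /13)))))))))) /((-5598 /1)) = 30709 /131554833345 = 0.00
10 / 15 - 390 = -1168 / 3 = -389.33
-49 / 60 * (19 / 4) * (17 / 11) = -15827 / 2640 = -6.00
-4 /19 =-0.21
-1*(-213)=213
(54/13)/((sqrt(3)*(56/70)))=45*sqrt(3)/26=3.00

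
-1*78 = -78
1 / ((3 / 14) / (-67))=-938 / 3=-312.67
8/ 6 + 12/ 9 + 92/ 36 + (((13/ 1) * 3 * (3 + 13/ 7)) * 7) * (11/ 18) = 815.56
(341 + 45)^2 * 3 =446988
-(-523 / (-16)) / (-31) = 523 / 496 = 1.05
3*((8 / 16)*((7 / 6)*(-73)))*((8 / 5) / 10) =-511 / 25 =-20.44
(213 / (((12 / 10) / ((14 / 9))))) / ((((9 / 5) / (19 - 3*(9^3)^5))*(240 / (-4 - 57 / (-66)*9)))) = -15924778293817696205 / 10692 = -1489410614835175.48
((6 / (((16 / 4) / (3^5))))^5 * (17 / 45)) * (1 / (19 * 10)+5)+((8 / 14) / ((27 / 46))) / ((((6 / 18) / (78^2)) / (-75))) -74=2588943441724214209 / 212800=12166087602087.47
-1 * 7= -7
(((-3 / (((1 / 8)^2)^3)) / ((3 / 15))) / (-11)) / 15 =262144 / 11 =23831.27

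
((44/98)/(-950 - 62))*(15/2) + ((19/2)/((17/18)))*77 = 59356581/76636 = 774.53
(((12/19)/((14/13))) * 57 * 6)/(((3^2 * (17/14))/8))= 2496/17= 146.82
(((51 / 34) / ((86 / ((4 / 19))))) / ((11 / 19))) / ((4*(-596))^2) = 3 / 2688274688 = 0.00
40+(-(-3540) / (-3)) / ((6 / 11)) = -6370 / 3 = -2123.33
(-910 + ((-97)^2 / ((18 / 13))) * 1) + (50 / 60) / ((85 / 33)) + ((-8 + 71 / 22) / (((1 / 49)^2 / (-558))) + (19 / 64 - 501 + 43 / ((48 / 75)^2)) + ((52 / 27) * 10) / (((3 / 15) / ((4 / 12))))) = 24816153162221 / 3877632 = 6399821.63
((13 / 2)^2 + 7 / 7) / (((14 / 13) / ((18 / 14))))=20241 / 392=51.64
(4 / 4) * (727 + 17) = 744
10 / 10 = 1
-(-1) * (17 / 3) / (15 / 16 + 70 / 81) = 7344 / 2335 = 3.15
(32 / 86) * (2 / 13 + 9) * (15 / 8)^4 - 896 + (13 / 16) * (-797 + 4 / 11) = -2363056435 / 1574144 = -1501.17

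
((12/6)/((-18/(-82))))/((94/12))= 164/141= 1.16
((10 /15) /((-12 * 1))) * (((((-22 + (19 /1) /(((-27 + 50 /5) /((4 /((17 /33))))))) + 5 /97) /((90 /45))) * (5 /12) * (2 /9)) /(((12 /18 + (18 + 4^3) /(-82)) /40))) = -21463925 /2270673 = -9.45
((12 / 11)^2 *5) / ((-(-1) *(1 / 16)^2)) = 184320 / 121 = 1523.31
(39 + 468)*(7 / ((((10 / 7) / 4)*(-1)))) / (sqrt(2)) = -24843*sqrt(2) / 5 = -7026.66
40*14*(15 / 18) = 1400 / 3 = 466.67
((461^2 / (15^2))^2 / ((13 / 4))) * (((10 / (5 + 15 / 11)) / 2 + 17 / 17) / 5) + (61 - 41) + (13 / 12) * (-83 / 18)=722753406181 / 7371000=98053.64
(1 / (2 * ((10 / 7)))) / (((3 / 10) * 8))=7 / 48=0.15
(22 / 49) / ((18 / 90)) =110 / 49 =2.24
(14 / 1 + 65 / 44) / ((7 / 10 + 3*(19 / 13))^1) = 44265 / 14542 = 3.04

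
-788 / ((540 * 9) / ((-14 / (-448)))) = -0.01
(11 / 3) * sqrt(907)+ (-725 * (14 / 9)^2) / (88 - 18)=-2030 / 81+ 11 * sqrt(907) / 3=85.37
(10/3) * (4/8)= 5/3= 1.67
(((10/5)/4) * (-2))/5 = -1/5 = -0.20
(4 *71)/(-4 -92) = -71/24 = -2.96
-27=-27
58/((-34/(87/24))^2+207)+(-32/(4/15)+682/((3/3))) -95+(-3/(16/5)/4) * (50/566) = 2099050372095/4493061952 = 467.18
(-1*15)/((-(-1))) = -15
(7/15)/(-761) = -7/11415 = -0.00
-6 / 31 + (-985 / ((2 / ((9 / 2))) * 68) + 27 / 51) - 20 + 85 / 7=-139273 / 3472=-40.11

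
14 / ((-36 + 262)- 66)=7 / 80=0.09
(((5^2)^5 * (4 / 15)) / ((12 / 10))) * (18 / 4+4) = 166015625 / 9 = 18446180.56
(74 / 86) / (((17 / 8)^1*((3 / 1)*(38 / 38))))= 296 / 2193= 0.13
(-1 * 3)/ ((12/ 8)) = -2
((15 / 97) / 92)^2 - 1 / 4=-19909219 / 79637776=-0.25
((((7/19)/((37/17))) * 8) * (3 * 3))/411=0.03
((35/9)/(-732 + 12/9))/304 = -35/1999104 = -0.00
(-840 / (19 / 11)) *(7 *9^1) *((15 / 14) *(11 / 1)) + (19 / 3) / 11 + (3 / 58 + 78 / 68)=-111616179770 / 309111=-361087.70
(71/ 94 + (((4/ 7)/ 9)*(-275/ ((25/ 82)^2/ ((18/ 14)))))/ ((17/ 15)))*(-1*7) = 83135677/ 55930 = 1486.42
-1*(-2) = 2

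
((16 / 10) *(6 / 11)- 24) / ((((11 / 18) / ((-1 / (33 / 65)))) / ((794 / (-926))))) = -39388752 / 616253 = -63.92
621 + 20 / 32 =4973 / 8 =621.62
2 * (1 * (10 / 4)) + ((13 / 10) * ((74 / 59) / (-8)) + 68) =171799 / 2360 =72.80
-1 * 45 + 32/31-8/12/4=-8209/186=-44.13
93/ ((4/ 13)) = 1209/ 4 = 302.25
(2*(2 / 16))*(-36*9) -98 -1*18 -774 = -971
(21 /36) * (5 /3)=35 /36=0.97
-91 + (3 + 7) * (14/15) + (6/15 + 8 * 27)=2021/15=134.73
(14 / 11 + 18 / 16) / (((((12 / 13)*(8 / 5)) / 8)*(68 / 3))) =13715 / 23936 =0.57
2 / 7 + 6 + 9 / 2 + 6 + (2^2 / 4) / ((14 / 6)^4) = 80767 / 4802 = 16.82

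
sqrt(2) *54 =54 *sqrt(2) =76.37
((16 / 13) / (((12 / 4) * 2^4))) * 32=32 / 39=0.82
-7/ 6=-1.17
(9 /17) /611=9 /10387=0.00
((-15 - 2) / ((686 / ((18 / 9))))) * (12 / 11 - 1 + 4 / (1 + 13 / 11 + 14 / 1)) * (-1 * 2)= 0.03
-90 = -90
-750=-750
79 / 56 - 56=-3057 / 56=-54.59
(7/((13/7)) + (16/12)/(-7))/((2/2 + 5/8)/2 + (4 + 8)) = 15632/55965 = 0.28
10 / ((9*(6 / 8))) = 40 / 27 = 1.48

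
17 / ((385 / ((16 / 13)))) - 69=-345073 / 5005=-68.95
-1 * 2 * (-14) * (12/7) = 48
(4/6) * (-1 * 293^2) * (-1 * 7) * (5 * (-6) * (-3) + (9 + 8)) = 128601802/3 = 42867267.33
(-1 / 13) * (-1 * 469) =36.08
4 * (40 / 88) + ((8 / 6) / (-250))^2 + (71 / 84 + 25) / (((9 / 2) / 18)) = 1139109683 / 10828125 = 105.20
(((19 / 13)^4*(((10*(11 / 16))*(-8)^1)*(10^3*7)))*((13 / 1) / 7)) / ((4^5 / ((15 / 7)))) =-13439353125 / 1968512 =-6827.16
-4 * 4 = -16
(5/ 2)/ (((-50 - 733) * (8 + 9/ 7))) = -7/ 20358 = -0.00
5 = 5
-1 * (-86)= 86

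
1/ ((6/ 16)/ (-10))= -26.67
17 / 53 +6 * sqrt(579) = 144.70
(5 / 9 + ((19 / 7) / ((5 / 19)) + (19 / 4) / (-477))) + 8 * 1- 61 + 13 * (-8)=-146.14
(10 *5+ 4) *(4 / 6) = 36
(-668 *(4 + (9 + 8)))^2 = 196784784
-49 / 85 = -0.58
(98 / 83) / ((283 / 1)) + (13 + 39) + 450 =11791576 / 23489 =502.00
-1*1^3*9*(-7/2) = 63/2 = 31.50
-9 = -9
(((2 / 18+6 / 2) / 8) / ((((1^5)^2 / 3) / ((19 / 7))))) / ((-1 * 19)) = -1 / 6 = -0.17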